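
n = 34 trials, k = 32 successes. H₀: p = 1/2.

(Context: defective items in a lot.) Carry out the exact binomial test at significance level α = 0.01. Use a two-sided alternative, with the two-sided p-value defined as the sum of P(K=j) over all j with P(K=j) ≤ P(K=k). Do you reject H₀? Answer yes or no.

reject H₀: yes

Exact binomial: n=34, k=32, p₀=1/2=0.5000
P(X=j) = C(n,j)·p₀^j·(1−p₀)^(n−j); p = Σ P(X=j) over j with P(X=j) ≤ P(X=32)
p-value (two-sided) = 0.00000
At α=0.01: p < α → reject H₀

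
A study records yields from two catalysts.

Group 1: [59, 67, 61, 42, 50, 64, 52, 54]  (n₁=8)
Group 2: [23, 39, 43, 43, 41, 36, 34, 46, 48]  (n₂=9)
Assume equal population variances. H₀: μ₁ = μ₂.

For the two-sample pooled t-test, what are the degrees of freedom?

degrees of freedom = 15

df = n₁ + n₂ − 2 = 8 + 9 − 2 = 15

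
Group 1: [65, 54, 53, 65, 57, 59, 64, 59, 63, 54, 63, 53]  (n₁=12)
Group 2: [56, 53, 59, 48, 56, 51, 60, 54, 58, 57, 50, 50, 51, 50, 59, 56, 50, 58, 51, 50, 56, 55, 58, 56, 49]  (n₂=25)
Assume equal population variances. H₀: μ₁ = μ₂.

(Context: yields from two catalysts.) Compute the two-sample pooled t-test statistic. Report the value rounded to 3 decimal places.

test statistic = 3.504

x̄₁=59.083, s₁=4.814, n₁=12
x̄₂=54.040, s₂=3.725, n₂=25
s_p² = [11·4.814² + 24·3.725²]/35 = 16.7965
SE = √(s_p²·(1/12+1/25)) = 1.4393
t = (59.083−54.040)/1.4393 = 3.5040
df = 35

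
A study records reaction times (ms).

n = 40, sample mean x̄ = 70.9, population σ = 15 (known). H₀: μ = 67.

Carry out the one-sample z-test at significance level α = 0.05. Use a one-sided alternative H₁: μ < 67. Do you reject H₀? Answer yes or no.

reject H₀: no

SE = σ/√n = 15/√40 = 2.3717
z = (x̄−μ₀)/SE = (70.9−67)/2.3717 = 1.6444
p-value (one-sided, H₁ less) = 0.94995
At α=0.05: p ≥ α → fail to reject H₀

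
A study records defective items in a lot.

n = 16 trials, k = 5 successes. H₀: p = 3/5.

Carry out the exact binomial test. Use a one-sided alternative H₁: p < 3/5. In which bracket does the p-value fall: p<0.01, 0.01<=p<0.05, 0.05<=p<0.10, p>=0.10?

p-value bracket: 0.01<=p<0.05

Exact binomial: n=16, k=5, p₀=3/5=0.6000
P(X≤5) from Σ C(n,i)·p₀^i·(1−p₀)^(n−i)
p-value (one-sided, H₁ less) = 0.01914
→ bracket: 0.01<=p<0.05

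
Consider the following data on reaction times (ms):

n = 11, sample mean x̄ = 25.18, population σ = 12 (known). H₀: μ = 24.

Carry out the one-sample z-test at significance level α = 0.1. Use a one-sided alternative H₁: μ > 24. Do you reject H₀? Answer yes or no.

reject H₀: no

SE = σ/√n = 12/√11 = 3.6181
z = (x̄−μ₀)/SE = (25.18−24)/3.6181 = 0.3261
p-value (one-sided, H₁ greater) = 0.37216
At α=0.1: p ≥ α → fail to reject H₀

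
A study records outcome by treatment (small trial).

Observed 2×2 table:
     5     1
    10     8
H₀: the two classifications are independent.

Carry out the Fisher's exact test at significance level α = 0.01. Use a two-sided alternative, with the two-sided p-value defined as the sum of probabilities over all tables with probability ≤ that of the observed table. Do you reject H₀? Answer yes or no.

Margins: r₁=6, r₂=18, c₁=15, c₂=9, n=24
p_obs = C(6,5)·C(18,10)/C(24,15); sum pmf over tables with pmf ≤ p_obs
p-value (two-sided) = 0.35095
At α=0.01: p ≥ α → fail to reject H₀

reject H₀: no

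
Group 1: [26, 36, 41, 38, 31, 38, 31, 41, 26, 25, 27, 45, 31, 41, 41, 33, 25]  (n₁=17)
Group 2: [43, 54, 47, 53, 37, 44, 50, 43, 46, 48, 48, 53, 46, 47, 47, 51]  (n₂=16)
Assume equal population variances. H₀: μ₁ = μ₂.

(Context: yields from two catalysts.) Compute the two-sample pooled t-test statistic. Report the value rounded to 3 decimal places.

x̄₁=33.882, s₁=6.707, n₁=17
x̄₂=47.312, s₂=4.393, n₂=16
s_p² = [16·6.707² + 15·4.393²]/31 = 32.5549
SE = √(s_p²·(1/17+1/16)) = 1.9874
t = (33.882−47.312)/1.9874 = -6.7577
df = 31

test statistic = -6.758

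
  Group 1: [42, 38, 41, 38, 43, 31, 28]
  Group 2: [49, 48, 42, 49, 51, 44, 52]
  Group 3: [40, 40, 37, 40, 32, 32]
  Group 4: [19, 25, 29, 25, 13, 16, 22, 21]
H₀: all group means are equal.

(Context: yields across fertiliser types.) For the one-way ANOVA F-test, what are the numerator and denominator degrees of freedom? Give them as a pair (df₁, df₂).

degrees of freedom = [3, 24]

k = 4 groups, N = 28 total
df = (k−1, N−k) = (4−1, 28−4) = (3, 24)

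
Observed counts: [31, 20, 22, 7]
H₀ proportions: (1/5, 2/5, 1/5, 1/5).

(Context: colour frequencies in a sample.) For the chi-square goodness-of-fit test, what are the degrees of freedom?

df = k − 1 = 4 − 1 = 3

degrees of freedom = 3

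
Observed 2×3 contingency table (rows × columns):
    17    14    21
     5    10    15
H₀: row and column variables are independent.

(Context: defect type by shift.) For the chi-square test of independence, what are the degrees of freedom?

df = (r−1)(c−1) = (2−1)·(3−1) = 2

degrees of freedom = 2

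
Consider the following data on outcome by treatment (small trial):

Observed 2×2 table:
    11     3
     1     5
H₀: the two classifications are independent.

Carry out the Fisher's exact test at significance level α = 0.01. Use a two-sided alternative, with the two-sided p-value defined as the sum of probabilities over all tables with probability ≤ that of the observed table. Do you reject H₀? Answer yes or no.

Margins: r₁=14, r₂=6, c₁=12, c₂=8, n=20
p_obs = C(14,11)·C(6,1)/C(20,12); sum pmf over tables with pmf ≤ p_obs
p-value (two-sided) = 0.01806
At α=0.01: p ≥ α → fail to reject H₀

reject H₀: no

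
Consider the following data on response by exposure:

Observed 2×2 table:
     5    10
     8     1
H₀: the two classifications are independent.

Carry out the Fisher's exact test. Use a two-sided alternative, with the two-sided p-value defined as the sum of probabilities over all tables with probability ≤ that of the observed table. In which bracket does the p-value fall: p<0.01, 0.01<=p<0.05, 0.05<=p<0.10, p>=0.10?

Margins: r₁=15, r₂=9, c₁=13, c₂=11, n=24
p_obs = C(15,5)·C(9,8)/C(24,13); sum pmf over tables with pmf ≤ p_obs
p-value (two-sided) = 0.01306
→ bracket: 0.01<=p<0.05

p-value bracket: 0.01<=p<0.05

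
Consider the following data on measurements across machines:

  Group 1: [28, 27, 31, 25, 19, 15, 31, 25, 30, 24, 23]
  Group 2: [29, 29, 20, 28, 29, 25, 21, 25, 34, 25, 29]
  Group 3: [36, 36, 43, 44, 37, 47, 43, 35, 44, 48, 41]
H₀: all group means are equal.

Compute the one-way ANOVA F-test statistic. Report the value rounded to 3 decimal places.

test statistic = 41.362

Group means [25.27, 26.73, 41.27], grand mean 31.091
SSB = Σnᵢ(x̄ᵢ−x̄)² = 1722.182; SSW = ΣΣ(x−x̄ᵢ)² = 624.545
MSB = 1722.182/2 = 861.0909; MSW = 624.545/30 = 20.8182
F = MSB/MSW = 41.3624
df = (2, 30)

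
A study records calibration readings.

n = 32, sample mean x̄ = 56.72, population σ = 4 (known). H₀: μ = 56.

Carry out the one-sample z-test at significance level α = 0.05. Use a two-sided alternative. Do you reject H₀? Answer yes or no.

reject H₀: no

SE = σ/√n = 4/√32 = 0.7071
z = (x̄−μ₀)/SE = (56.72−56)/0.7071 = 1.0182
p-value (two-sided) = 0.30857
At α=0.05: p ≥ α → fail to reject H₀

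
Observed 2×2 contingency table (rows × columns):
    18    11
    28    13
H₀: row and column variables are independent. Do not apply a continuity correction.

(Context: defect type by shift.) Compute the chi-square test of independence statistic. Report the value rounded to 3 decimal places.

Row totals [29, 41], col totals [46, 24], n=70
χ² = (18−19.06)²/19.06 + (11−9.94)²/9.94 + (28−26.94)²/26.94 + (13−14.06)²/14.06 = 0.2920
df = 1

test statistic = 0.292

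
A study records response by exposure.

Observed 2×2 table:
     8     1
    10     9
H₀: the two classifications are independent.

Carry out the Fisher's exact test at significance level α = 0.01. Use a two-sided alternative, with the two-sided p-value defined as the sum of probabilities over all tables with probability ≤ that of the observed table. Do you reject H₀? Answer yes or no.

Margins: r₁=9, r₂=19, c₁=18, c₂=10, n=28
p_obs = C(9,8)·C(19,10)/C(28,18); sum pmf over tables with pmf ≤ p_obs
p-value (two-sided) = 0.09798
At α=0.01: p ≥ α → fail to reject H₀

reject H₀: no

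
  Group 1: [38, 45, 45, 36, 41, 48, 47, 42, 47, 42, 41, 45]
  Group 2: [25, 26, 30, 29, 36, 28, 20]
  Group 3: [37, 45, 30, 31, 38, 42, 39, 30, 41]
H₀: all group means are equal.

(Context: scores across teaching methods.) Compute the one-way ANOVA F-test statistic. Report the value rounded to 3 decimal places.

test statistic = 24.094

Group means [43.08, 27.71, 37.00], grand mean 37.286
SSB = Σnᵢ(x̄ᵢ−x̄)² = 1045.369; SSW = ΣΣ(x−x̄ᵢ)² = 542.345
MSB = 1045.369/2 = 522.6845; MSW = 542.345/25 = 21.6938
F = MSB/MSW = 24.0937
df = (2, 25)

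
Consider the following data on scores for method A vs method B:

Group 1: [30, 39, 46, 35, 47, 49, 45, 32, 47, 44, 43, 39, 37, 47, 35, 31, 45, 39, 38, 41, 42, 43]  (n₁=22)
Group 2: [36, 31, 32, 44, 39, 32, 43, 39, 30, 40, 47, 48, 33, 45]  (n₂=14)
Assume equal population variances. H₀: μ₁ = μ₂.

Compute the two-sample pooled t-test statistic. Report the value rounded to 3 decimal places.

test statistic = 1.069

x̄₁=40.636, s₁=5.585, n₁=22
x̄₂=38.500, s₂=6.248, n₂=14
s_p² = [21·5.585² + 13·6.248²]/34 = 34.1939
SE = √(s_p²·(1/22+1/14)) = 1.9992
t = (40.636−38.500)/1.9992 = 1.0686
df = 34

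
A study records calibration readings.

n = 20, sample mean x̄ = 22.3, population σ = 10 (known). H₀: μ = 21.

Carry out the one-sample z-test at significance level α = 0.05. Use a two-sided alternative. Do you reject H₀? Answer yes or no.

SE = σ/√n = 10/√20 = 2.2361
z = (x̄−μ₀)/SE = (22.3−21)/2.2361 = 0.5814
p-value (two-sided) = 0.56099
At α=0.05: p ≥ α → fail to reject H₀

reject H₀: no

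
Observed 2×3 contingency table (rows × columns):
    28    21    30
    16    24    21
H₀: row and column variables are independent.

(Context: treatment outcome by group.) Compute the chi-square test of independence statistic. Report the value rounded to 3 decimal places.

Row totals [79, 61], col totals [44, 45, 51], n=140
χ² = (28−24.83)²/24.83 + (21−25.39)²/25.39 + (30−28.78)²/28.78 + (16−19.17)²/19.17 + (24−19.61)²/19.61 + (21−22.22)²/22.22 = 2.7928
df = 2

test statistic = 2.793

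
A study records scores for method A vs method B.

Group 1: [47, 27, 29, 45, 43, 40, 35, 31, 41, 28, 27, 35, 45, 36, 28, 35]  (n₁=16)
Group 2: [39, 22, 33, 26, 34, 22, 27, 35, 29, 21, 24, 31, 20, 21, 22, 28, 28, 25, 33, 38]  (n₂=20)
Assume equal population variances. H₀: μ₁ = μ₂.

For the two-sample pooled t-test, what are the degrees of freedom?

df = n₁ + n₂ − 2 = 16 + 20 − 2 = 34

degrees of freedom = 34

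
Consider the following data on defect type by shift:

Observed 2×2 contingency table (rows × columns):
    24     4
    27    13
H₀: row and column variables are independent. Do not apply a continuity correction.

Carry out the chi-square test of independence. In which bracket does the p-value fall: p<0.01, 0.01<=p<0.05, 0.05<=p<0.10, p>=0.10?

Row totals [28, 40], col totals [51, 17], n=68
χ² = (24−21.00)²/21.00 + (4−7.00)²/7.00 + (27−30.00)²/30.00 + (13−10.00)²/10.00 = 2.9143
df = 1
p-value (upper-tail) = 0.08780
→ bracket: 0.05<=p<0.10

p-value bracket: 0.05<=p<0.10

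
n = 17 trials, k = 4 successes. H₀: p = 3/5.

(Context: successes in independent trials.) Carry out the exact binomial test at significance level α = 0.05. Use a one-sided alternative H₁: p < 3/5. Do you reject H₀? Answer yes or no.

Exact binomial: n=17, k=4, p₀=3/5=0.6000
P(X≤4) from Σ C(n,i)·p₀^i·(1−p₀)^(n−i)
p-value (one-sided, H₁ less) = 0.00252
At α=0.05: p < α → reject H₀

reject H₀: yes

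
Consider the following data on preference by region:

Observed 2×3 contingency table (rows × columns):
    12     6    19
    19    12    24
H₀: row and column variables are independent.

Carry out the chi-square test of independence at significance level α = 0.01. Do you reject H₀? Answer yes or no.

reject H₀: no

Row totals [37, 55], col totals [31, 18, 43], n=92
χ² = (12−12.47)²/12.47 + (6−7.24)²/7.24 + (19−17.29)²/17.29 + (19−18.53)²/18.53 + (12−10.76)²/10.76 + (24−25.71)²/25.71 = 0.6658
df = 2
p-value (upper-tail) = 0.71685
At α=0.01: p ≥ α → fail to reject H₀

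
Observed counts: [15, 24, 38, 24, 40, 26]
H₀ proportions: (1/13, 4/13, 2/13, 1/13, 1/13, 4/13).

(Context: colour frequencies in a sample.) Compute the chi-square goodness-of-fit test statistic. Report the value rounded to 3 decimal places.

test statistic = 100.473

n = 167; E_i = n·p_i = [12.85, 51.38, 25.69, 12.85, 12.85, 51.38]
χ² = (15−12.85)²/12.85 + (24−51.38)²/51.38 + (38−25.69)²/25.69 + (24−12.85)²/12.85 + (40−12.85)²/12.85 + (26−51.38)²/51.38 = 100.4731
df = 5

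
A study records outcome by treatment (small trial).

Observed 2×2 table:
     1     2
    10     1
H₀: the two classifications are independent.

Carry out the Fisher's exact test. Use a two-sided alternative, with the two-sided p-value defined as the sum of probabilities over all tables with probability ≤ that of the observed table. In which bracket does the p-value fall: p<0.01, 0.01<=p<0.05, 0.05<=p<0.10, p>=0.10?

p-value bracket: 0.05<=p<0.10

Margins: r₁=3, r₂=11, c₁=11, c₂=3, n=14
p_obs = C(3,1)·C(11,10)/C(14,11); sum pmf over tables with pmf ≤ p_obs
p-value (two-sided) = 0.09341
→ bracket: 0.05<=p<0.10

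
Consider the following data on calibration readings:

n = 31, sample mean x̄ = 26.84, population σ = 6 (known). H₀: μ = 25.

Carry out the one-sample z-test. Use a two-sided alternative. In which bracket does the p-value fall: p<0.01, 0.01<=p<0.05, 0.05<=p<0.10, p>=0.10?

SE = σ/√n = 6/√31 = 1.0776
z = (x̄−μ₀)/SE = (26.84−25)/1.0776 = 1.7074
p-value (two-sided) = 0.08774
→ bracket: 0.05<=p<0.10

p-value bracket: 0.05<=p<0.10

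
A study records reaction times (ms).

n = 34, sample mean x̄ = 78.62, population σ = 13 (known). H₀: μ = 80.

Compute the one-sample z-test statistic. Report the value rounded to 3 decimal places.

SE = σ/√n = 13/√34 = 2.2295
z = (x̄−μ₀)/SE = (78.62−80)/2.2295 = -0.6190

test statistic = -0.619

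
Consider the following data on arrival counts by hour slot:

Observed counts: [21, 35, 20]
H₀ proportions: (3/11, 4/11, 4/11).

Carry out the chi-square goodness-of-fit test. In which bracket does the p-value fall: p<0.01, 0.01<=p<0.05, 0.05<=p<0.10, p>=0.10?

p-value bracket: p>=0.10

n = 76; E_i = n·p_i = [20.73, 27.64, 27.64]
χ² = (21−20.73)²/20.73 + (35−27.64)²/27.64 + (20−27.64)²/27.64 = 4.0757
df = 2
p-value (upper-tail) = 0.13031
→ bracket: p>=0.10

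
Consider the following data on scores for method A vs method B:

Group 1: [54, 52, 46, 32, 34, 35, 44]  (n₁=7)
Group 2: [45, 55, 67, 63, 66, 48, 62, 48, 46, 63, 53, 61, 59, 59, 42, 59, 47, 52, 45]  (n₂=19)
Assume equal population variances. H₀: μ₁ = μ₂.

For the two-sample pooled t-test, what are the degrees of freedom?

df = n₁ + n₂ − 2 = 7 + 19 − 2 = 24

degrees of freedom = 24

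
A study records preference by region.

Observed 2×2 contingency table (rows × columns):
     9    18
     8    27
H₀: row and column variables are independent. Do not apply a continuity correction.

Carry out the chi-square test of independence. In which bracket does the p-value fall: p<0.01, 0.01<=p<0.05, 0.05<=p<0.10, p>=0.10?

p-value bracket: p>=0.10

Row totals [27, 35], col totals [17, 45], n=62
χ² = (9−7.40)²/7.40 + (18−19.60)²/19.60 + (8−9.60)²/9.60 + (27−25.40)²/25.40 = 0.8406
df = 1
p-value (upper-tail) = 0.35924
→ bracket: p>=0.10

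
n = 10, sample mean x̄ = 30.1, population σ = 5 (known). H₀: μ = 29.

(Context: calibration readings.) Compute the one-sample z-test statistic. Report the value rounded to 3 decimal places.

SE = σ/√n = 5/√10 = 1.5811
z = (x̄−μ₀)/SE = (30.1−29)/1.5811 = 0.6957

test statistic = 0.696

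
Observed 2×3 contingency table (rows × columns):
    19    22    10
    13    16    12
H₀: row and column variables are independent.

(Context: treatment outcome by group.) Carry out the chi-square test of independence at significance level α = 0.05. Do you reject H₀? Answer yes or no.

Row totals [51, 41], col totals [32, 38, 22], n=92
χ² = (19−17.74)²/17.74 + (22−21.07)²/21.07 + (10−12.20)²/12.20 + (13−14.26)²/14.26 + (16−16.93)²/16.93 + (12−9.80)²/9.80 = 1.1812
df = 2
p-value (upper-tail) = 0.55400
At α=0.05: p ≥ α → fail to reject H₀

reject H₀: no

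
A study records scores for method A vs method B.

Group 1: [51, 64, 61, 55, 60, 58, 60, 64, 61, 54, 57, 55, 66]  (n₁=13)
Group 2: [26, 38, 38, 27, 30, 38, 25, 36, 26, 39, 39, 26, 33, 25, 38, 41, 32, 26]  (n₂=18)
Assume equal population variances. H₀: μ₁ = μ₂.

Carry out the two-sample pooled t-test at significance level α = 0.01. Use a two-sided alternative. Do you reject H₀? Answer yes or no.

reject H₀: yes

x̄₁=58.923, s₁=4.425, n₁=13
x̄₂=32.389, s₂=5.982, n₂=18
s_p² = [12·4.425² + 17·5.982²]/29 = 29.0759
SE = √(s_p²·(1/13+1/18)) = 1.9626
t = (58.923−32.389)/1.9626 = 13.5197
df = 29
p-value (two-sided) = 0.00000
At α=0.01: p < α → reject H₀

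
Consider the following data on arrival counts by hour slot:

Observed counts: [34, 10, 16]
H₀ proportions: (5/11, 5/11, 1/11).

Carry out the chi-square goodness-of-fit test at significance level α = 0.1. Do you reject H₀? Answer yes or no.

reject H₀: yes

n = 60; E_i = n·p_i = [27.27, 27.27, 5.45]
χ² = (34−27.27)²/27.27 + (10−27.27)²/27.27 + (16−5.45)²/5.45 = 32.9867
df = 2
p-value (upper-tail) = 0.00000
At α=0.1: p < α → reject H₀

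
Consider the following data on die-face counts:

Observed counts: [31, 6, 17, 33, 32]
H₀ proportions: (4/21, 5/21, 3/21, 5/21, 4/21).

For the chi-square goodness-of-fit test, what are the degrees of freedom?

degrees of freedom = 4

df = k − 1 = 5 − 1 = 4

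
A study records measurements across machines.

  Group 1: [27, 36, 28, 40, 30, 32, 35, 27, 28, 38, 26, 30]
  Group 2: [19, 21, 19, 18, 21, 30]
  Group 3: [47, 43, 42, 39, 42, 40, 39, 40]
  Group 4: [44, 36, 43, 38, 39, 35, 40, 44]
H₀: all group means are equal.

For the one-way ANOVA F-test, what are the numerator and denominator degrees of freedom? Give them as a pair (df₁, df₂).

degrees of freedom = [3, 30]

k = 4 groups, N = 34 total
df = (k−1, N−k) = (4−1, 34−4) = (3, 30)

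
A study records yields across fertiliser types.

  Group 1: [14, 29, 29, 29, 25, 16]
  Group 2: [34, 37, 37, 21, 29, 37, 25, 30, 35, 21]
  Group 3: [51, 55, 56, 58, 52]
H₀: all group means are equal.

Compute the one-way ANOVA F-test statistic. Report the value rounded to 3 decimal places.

test statistic = 39.567

Group means [23.67, 30.60, 54.40], grand mean 34.286
SSB = Σnᵢ(x̄ᵢ−x̄)² = 2835.352; SSW = ΣΣ(x−x̄ᵢ)² = 644.933
MSB = 2835.352/2 = 1417.6762; MSW = 644.933/18 = 35.8296
F = MSB/MSW = 39.5671
df = (2, 18)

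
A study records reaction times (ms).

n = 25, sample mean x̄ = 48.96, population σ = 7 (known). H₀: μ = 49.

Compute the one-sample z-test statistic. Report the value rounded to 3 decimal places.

test statistic = -0.029

SE = σ/√n = 7/√25 = 1.4000
z = (x̄−μ₀)/SE = (48.96−49)/1.4000 = -0.0286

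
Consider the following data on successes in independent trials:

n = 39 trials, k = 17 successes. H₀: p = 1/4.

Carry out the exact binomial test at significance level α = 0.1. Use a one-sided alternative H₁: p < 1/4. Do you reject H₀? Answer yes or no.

reject H₀: no

Exact binomial: n=39, k=17, p₀=1/4=0.2500
P(X≤17) from Σ C(n,i)·p₀^i·(1−p₀)^(n−i)
p-value (one-sided, H₁ less) = 0.99667
At α=0.1: p ≥ α → fail to reject H₀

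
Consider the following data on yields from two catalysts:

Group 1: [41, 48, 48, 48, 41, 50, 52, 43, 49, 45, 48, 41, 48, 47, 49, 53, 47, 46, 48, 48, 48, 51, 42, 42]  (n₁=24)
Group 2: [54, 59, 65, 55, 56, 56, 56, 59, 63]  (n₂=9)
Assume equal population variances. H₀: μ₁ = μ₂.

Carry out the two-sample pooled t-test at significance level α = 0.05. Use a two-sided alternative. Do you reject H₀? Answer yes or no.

reject H₀: yes

x̄₁=46.792, s₁=3.489, n₁=24
x̄₂=58.111, s₂=3.756, n₂=9
s_p² = [23·3.489² + 8·3.756²]/31 = 12.6725
SE = √(s_p²·(1/24+1/9)) = 1.3914
t = (46.792−58.111)/1.3914 = -8.1351
df = 31
p-value (two-sided) = 0.00000
At α=0.05: p < α → reject H₀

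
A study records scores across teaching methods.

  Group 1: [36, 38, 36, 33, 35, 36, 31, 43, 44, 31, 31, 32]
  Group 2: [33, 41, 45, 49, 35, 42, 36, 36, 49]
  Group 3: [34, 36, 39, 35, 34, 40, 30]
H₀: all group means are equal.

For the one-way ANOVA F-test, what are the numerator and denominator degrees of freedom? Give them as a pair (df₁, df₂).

k = 3 groups, N = 28 total
df = (k−1, N−k) = (3−1, 28−3) = (2, 25)

degrees of freedom = [2, 25]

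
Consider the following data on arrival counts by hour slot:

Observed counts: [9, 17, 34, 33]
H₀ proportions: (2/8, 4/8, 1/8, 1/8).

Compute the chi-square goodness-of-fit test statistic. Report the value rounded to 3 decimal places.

n = 93; E_i = n·p_i = [23.25, 46.50, 11.62, 11.62]
χ² = (9−23.25)²/23.25 + (17−46.50)²/46.50 + (34−11.62)²/11.62 + (33−11.62)²/11.62 = 109.8172
df = 3

test statistic = 109.817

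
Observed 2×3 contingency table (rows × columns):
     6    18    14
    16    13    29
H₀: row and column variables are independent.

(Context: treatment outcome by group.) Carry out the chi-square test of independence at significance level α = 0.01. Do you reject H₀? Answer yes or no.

reject H₀: no

Row totals [38, 58], col totals [22, 31, 43], n=96
χ² = (6−8.71)²/8.71 + (18−12.27)²/12.27 + (14−17.02)²/17.02 + (16−13.29)²/13.29 + (13−18.73)²/18.73 + (29−25.98)²/25.98 = 6.7090
df = 2
p-value (upper-tail) = 0.03493
At α=0.01: p ≥ α → fail to reject H₀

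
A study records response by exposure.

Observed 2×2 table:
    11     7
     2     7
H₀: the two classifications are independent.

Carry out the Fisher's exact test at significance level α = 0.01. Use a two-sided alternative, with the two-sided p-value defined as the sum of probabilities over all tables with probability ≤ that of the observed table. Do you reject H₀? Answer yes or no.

reject H₀: no

Margins: r₁=18, r₂=9, c₁=13, c₂=14, n=27
p_obs = C(18,11)·C(9,2)/C(27,13); sum pmf over tables with pmf ≤ p_obs
p-value (two-sided) = 0.10319
At α=0.01: p ≥ α → fail to reject H₀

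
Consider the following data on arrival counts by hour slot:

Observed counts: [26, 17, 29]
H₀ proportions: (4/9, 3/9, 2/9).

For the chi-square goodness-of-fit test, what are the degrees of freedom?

degrees of freedom = 2

df = k − 1 = 3 − 1 = 2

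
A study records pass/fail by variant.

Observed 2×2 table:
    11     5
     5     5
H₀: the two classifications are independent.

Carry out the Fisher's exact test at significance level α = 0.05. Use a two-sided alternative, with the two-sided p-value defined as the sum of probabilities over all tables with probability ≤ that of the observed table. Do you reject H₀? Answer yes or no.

reject H₀: no

Margins: r₁=16, r₂=10, c₁=16, c₂=10, n=26
p_obs = C(16,11)·C(10,5)/C(26,16); sum pmf over tables with pmf ≤ p_obs
p-value (two-sided) = 0.42496
At α=0.05: p ≥ α → fail to reject H₀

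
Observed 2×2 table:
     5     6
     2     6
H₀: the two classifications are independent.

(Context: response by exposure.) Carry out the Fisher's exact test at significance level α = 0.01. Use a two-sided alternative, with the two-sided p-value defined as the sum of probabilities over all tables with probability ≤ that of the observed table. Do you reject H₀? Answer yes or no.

Margins: r₁=11, r₂=8, c₁=7, c₂=12, n=19
p_obs = C(11,5)·C(8,2)/C(19,7); sum pmf over tables with pmf ≤ p_obs
p-value (two-sided) = 0.63325
At α=0.01: p ≥ α → fail to reject H₀

reject H₀: no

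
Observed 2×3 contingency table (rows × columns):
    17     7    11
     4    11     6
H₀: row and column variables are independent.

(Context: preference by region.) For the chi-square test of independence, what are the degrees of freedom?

degrees of freedom = 2

df = (r−1)(c−1) = (2−1)·(3−1) = 2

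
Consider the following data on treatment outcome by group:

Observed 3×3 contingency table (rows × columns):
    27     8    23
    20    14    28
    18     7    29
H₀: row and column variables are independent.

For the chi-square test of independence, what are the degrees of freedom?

df = (r−1)(c−1) = (3−1)·(3−1) = 4

degrees of freedom = 4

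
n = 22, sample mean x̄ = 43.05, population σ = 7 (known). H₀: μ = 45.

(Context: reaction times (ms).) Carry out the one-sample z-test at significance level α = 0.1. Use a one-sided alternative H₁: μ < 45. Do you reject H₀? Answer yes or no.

reject H₀: yes

SE = σ/√n = 7/√22 = 1.4924
z = (x̄−μ₀)/SE = (43.05−45)/1.4924 = -1.3066
p-value (one-sided, H₁ less) = 0.09567
At α=0.1: p < α → reject H₀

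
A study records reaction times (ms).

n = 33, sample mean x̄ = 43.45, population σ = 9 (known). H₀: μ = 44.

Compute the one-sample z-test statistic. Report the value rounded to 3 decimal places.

test statistic = -0.351

SE = σ/√n = 9/√33 = 1.5667
z = (x̄−μ₀)/SE = (43.45−44)/1.5667 = -0.3511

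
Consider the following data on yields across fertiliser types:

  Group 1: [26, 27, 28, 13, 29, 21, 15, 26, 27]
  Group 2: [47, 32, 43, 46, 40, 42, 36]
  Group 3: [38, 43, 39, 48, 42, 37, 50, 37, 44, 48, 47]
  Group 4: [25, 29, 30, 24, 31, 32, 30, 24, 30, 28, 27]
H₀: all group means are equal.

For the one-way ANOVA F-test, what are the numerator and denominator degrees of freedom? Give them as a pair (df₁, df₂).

k = 4 groups, N = 38 total
df = (k−1, N−k) = (4−1, 38−4) = (3, 34)

degrees of freedom = [3, 34]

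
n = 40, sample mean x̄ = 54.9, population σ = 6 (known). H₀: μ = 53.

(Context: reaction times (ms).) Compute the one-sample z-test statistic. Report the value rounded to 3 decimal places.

test statistic = 2.003

SE = σ/√n = 6/√40 = 0.9487
z = (x̄−μ₀)/SE = (54.9−53)/0.9487 = 2.0028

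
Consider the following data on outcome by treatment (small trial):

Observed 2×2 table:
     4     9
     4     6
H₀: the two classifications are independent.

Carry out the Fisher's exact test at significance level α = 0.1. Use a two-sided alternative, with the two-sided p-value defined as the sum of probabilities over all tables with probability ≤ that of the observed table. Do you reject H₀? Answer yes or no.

Margins: r₁=13, r₂=10, c₁=8, c₂=15, n=23
p_obs = C(13,4)·C(10,4)/C(23,8); sum pmf over tables with pmf ≤ p_obs
p-value (two-sided) = 0.68502
At α=0.1: p ≥ α → fail to reject H₀

reject H₀: no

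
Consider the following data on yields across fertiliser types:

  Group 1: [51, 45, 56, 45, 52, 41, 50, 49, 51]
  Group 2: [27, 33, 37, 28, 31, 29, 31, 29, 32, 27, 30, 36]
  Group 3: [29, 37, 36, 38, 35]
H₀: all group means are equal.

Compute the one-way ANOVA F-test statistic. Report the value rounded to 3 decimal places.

Group means [48.89, 30.83, 35.00], grand mean 37.885
SSB = Σnᵢ(x̄ᵢ−x̄)² = 1728.098; SSW = ΣΣ(x−x̄ᵢ)² = 328.556
MSB = 1728.098/2 = 864.0491; MSW = 328.556/23 = 14.2850
F = MSB/MSW = 60.4864
df = (2, 23)

test statistic = 60.486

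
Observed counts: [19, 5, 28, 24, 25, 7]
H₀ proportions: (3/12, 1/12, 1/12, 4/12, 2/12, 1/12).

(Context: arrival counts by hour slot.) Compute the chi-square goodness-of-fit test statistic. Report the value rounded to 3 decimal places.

n = 108; E_i = n·p_i = [27.00, 9.00, 9.00, 36.00, 18.00, 9.00]
χ² = (19−27.00)²/27.00 + (5−9.00)²/9.00 + (28−9.00)²/9.00 + (24−36.00)²/36.00 + (25−18.00)²/18.00 + (7−9.00)²/9.00 = 51.4259
df = 5

test statistic = 51.426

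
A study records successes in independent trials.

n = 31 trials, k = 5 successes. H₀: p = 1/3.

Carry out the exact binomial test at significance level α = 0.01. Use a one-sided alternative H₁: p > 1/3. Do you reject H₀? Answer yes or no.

Exact binomial: n=31, k=5, p₀=1/3=0.3333
P(X≥5) from Σ C(n,i)·p₀^i·(1−p₀)^(n−i)
p-value (one-sided, H₁ greater) = 0.99075
At α=0.01: p ≥ α → fail to reject H₀

reject H₀: no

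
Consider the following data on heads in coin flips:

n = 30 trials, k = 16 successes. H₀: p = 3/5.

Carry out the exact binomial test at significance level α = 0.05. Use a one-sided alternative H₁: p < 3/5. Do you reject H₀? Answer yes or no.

Exact binomial: n=30, k=16, p₀=3/5=0.6000
P(X≤16) from Σ C(n,i)·p₀^i·(1−p₀)^(n−i)
p-value (one-sided, H₁ less) = 0.28550
At α=0.05: p ≥ α → fail to reject H₀

reject H₀: no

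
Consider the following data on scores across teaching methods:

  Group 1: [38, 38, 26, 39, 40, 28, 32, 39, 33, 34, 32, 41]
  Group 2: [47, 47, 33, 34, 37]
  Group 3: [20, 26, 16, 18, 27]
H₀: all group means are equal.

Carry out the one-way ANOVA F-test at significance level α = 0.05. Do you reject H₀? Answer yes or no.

reject H₀: yes

Group means [35.00, 39.60, 21.40], grand mean 32.955
SSB = Σnᵢ(x̄ᵢ−x̄)² = 938.555; SSW = ΣΣ(x−x̄ᵢ)² = 550.400
MSB = 938.555/2 = 469.2773; MSW = 550.400/19 = 28.9684
F = MSB/MSW = 16.1996
df = (2, 19)
p-value (upper-tail) = 0.00008
At α=0.05: p < α → reject H₀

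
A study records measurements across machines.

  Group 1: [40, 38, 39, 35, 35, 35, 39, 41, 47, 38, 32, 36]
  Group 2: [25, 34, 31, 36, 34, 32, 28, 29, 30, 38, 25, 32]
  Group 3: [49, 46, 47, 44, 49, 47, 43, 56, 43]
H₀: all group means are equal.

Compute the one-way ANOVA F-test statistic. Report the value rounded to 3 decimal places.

test statistic = 41.423

Group means [37.92, 31.17, 47.11], grand mean 37.970
SSB = Σnᵢ(x̄ᵢ−x̄)² = 1307.497; SSW = ΣΣ(x−x̄ᵢ)² = 473.472
MSB = 1307.497/2 = 653.7487; MSW = 473.472/30 = 15.7824
F = MSB/MSW = 41.4226
df = (2, 30)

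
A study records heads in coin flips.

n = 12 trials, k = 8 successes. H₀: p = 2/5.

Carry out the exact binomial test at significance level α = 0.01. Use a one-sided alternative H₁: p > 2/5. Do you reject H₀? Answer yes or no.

Exact binomial: n=12, k=8, p₀=2/5=0.4000
P(X≥8) from Σ C(n,i)·p₀^i·(1−p₀)^(n−i)
p-value (one-sided, H₁ greater) = 0.05731
At α=0.01: p ≥ α → fail to reject H₀

reject H₀: no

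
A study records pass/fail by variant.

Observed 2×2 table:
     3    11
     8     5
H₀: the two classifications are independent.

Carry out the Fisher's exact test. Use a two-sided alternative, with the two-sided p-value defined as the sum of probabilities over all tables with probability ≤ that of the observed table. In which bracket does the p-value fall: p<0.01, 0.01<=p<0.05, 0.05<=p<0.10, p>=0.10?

Margins: r₁=14, r₂=13, c₁=11, c₂=16, n=27
p_obs = C(14,3)·C(13,8)/C(27,11); sum pmf over tables with pmf ≤ p_obs
p-value (two-sided) = 0.05424
→ bracket: 0.05<=p<0.10

p-value bracket: 0.05<=p<0.10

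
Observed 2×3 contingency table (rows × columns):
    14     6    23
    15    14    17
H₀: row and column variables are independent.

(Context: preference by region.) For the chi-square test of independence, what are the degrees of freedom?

degrees of freedom = 2

df = (r−1)(c−1) = (2−1)·(3−1) = 2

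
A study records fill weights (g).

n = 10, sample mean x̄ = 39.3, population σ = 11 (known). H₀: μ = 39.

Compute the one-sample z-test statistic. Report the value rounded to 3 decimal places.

test statistic = 0.086

SE = σ/√n = 11/√10 = 3.4785
z = (x̄−μ₀)/SE = (39.3−39)/3.4785 = 0.0862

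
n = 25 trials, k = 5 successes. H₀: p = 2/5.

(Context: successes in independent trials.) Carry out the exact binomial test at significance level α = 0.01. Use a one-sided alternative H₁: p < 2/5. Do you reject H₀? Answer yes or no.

Exact binomial: n=25, k=5, p₀=2/5=0.4000
P(X≤5) from Σ C(n,i)·p₀^i·(1−p₀)^(n−i)
p-value (one-sided, H₁ less) = 0.02936
At α=0.01: p ≥ α → fail to reject H₀

reject H₀: no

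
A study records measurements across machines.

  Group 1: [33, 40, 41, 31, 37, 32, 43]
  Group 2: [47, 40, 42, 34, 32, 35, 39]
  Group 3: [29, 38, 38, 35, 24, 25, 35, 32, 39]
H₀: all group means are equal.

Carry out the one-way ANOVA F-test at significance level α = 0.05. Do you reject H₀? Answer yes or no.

Group means [36.71, 38.43, 32.78], grand mean 35.696
SSB = Σnᵢ(x̄ᵢ−x̄)² = 136.171; SSW = ΣΣ(x−x̄ᵢ)² = 554.698
MSB = 136.171/2 = 68.0856; MSW = 554.698/20 = 27.7349
F = MSB/MSW = 2.4549
df = (2, 20)
p-value (upper-tail) = 0.11133
At α=0.05: p ≥ α → fail to reject H₀

reject H₀: no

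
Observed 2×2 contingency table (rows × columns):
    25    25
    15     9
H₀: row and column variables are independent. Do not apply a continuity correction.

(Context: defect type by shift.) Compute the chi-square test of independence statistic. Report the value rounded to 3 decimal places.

test statistic = 1.020

Row totals [50, 24], col totals [40, 34], n=74
χ² = (25−27.03)²/27.03 + (25−22.97)²/22.97 + (15−12.97)²/12.97 + (9−11.03)²/11.03 = 1.0202
df = 1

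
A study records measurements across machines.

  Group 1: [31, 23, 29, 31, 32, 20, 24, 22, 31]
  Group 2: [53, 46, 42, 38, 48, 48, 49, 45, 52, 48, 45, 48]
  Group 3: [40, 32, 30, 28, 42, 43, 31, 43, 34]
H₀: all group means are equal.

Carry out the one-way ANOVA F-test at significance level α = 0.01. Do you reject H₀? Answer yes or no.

Group means [27.00, 46.83, 35.89], grand mean 37.600
SSB = Σnᵢ(x̄ᵢ−x̄)² = 2060.644; SSW = ΣΣ(x−x̄ᵢ)² = 654.556
MSB = 2060.644/2 = 1030.3222; MSW = 654.556/27 = 24.2428
F = MSB/MSW = 42.5001
df = (2, 27)
p-value (upper-tail) = 0.00000
At α=0.01: p < α → reject H₀

reject H₀: yes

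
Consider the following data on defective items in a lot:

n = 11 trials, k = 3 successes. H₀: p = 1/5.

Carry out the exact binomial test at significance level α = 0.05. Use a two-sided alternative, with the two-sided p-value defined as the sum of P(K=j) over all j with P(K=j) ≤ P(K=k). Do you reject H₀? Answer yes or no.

reject H₀: no

Exact binomial: n=11, k=3, p₀=1/5=0.2000
P(X=j) = C(n,j)·p₀^j·(1−p₀)^(n−j); p = Σ P(X=j) over j with P(X=j) ≤ P(X=3)
p-value (two-sided) = 0.46850
At α=0.05: p ≥ α → fail to reject H₀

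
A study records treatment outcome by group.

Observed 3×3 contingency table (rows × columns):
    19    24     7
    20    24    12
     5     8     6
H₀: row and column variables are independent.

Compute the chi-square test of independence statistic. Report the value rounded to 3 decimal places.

Row totals [50, 56, 19], col totals [44, 56, 25], n=125
χ² = (19−17.60)²/17.60 + (24−22.40)²/22.40 + (7−10.00)²/10.00 + (20−19.71)²/19.71 + (24−25.09)²/25.09 + (12−11.20)²/11.20 + (5−6.69)²/6.69 + (8−8.51)²/8.51 + (6−3.80)²/3.80 = 2.9647
df = 4

test statistic = 2.965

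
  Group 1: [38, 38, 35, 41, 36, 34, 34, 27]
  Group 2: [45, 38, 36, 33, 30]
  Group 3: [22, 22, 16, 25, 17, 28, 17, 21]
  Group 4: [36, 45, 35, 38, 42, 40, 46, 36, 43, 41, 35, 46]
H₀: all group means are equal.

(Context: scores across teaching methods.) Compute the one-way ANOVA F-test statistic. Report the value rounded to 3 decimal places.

test statistic = 31.642

Group means [35.38, 36.40, 21.00, 40.25], grand mean 33.818
SSB = Σnᵢ(x̄ᵢ−x̄)² = 1863.584; SSW = ΣΣ(x−x̄ᵢ)² = 569.325
MSB = 1863.584/3 = 621.1947; MSW = 569.325/29 = 19.6319
F = MSB/MSW = 31.6421
df = (3, 29)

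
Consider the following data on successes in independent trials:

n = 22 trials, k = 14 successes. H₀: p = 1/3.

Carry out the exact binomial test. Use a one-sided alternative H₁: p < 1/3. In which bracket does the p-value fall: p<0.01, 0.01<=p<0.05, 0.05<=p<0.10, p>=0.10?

Exact binomial: n=22, k=14, p₀=1/3=0.3333
P(X≤14) from Σ C(n,i)·p₀^i·(1−p₀)^(n−i)
p-value (one-sided, H₁ less) = 0.99912
→ bracket: p>=0.10

p-value bracket: p>=0.10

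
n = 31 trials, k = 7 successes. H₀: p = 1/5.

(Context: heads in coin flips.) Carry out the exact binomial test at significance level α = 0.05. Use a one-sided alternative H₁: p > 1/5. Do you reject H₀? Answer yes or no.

Exact binomial: n=31, k=7, p₀=1/5=0.2000
P(X≥7) from Σ C(n,i)·p₀^i·(1−p₀)^(n−i)
p-value (one-sided, H₁ greater) = 0.42892
At α=0.05: p ≥ α → fail to reject H₀

reject H₀: no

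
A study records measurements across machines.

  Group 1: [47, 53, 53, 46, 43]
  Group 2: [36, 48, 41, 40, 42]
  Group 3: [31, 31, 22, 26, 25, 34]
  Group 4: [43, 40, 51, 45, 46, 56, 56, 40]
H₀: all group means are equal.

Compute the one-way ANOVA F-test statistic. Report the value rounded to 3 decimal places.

Group means [48.40, 41.40, 28.17, 47.12], grand mean 41.458
SSB = Σnᵢ(x̄ᵢ−x̄)² = 1557.850; SSW = ΣΣ(x−x̄ᵢ)² = 554.108
MSB = 1557.850/3 = 519.2833; MSW = 554.108/20 = 27.7054
F = MSB/MSW = 18.7430
df = (3, 20)

test statistic = 18.743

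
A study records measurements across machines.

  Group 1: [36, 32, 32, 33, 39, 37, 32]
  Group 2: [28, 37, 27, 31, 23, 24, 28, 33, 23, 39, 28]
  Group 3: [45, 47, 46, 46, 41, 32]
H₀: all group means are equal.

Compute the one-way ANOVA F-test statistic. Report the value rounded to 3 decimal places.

test statistic = 15.208

Group means [34.43, 29.18, 42.83], grand mean 34.125
SSB = Σnᵢ(x̄ᵢ−x̄)² = 724.441; SSW = ΣΣ(x−x̄ᵢ)² = 500.184
MSB = 724.441/2 = 362.2205; MSW = 500.184/21 = 23.8183
F = MSB/MSW = 15.2077
df = (2, 21)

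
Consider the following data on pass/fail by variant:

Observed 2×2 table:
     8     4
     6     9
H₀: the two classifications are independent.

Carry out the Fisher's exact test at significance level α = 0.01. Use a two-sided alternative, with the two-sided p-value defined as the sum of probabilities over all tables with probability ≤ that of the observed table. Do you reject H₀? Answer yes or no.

reject H₀: no

Margins: r₁=12, r₂=15, c₁=14, c₂=13, n=27
p_obs = C(12,8)·C(15,6)/C(27,14); sum pmf over tables with pmf ≤ p_obs
p-value (two-sided) = 0.25186
At α=0.01: p ≥ α → fail to reject H₀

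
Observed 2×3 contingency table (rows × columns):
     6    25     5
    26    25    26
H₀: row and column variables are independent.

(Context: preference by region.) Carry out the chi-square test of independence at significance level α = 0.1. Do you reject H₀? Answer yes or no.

reject H₀: yes

Row totals [36, 77], col totals [32, 50, 31], n=113
χ² = (6−10.19)²/10.19 + (25−15.93)²/15.93 + (5−9.88)²/9.88 + (26−21.81)²/21.81 + (25−34.07)²/34.07 + (26−21.12)²/21.12 = 13.6462
df = 2
p-value (upper-tail) = 0.00109
At α=0.1: p < α → reject H₀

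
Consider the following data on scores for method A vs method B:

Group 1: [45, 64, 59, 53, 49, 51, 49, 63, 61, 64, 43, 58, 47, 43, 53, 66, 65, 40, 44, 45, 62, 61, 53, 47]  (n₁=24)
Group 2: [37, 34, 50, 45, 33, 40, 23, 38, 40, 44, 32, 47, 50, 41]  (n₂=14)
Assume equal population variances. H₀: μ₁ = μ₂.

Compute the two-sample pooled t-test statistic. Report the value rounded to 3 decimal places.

test statistic = 5.149

x̄₁=53.542, s₁=8.351, n₁=24
x̄₂=39.571, s₂=7.542, n₂=14
s_p² = [23·8.351² + 13·7.542²]/36 = 65.0941
SE = √(s_p²·(1/24+1/14)) = 2.7133
t = (53.542−39.571)/2.7133 = 5.1489
df = 36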